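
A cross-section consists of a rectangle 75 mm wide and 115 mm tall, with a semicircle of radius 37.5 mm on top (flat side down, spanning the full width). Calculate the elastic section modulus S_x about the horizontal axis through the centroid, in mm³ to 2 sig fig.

S_x ≈ 2.4 × 10⁵ mm³

Treat the section as a set of non-overlapping primitives; coordinates are from the bounding-box lower-left.
Rectangular body: 75 × 115, A = 8 625 mm², y = 57.5 mm, Ī = 9 505 469 mm⁴.
Semicircular cap: semicircle r = 37.5, A = 2 209 mm², y = 130.9 mm, Ī = 217 049 mm⁴.
Centroid: ȳ = ΣA·y / ΣA = 72.47 mm.
Transfer each piece to the horizontal axis through the centroid using Ī + A·d² with d = y − 72.47:
  rectangular body: d = -14.97 mm → contributes +11 438 003 mm⁴
  semicircular cap: d = 58.45 mm → contributes +7 762 823 mm⁴
Total I = 19 200 826 mm⁴.
Extreme fibre distance c = 80.03 mm; S = I/c = 239 916 mm³.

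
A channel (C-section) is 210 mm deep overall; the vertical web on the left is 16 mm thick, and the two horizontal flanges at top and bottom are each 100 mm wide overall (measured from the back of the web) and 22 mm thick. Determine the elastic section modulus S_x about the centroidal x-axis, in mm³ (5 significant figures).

Split into non-overlapping primitives; take the origin at the lower-left of the bounding box.
Web: 16 × 210, A = 3 360 mm², y = 105 mm, Ī = 12 348 000 mm⁴.
Top flange (beyond web): 84 × 22, A = 1 848 mm², y = 199 mm, Ī = 74 536 mm⁴.
Bottom flange (beyond web): 84 × 22, A = 1 848 mm², y = 11 mm, Ī = 74 536 mm⁴.
By symmetry the centroid is at mid-height, ȳ = 105 mm.
Transfer each piece to the centroidal x-axis using Ī + A·d² with d = y − 105:
  web: d = 0 mm → contributes +12 348 000 mm⁴
  top flange (beyond web): d = 94 mm → contributes +16 403 464 mm⁴
  bottom flange (beyond web): d = -94 mm → contributes +16 403 464 mm⁴
Total I = 45 154 928 mm⁴.
Extreme fibre distance c = 105 mm; S = I/c = 430046.9 mm³.

S_x ≈ 4.3005 × 10⁵ mm³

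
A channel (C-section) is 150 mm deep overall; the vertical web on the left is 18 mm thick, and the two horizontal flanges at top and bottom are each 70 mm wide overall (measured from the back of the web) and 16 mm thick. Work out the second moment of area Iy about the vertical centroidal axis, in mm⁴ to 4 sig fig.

Iy ≈ 1.709 × 10⁶ mm⁴

Treat the section as a set of non-overlapping primitives; coordinates are from the bounding-box lower-left.
Web: 18 × 150, A = 2 700 mm², x = 9 mm, Ī = 72 900 mm⁴.
Top flange (beyond web): 52 × 16, A = 832 mm², x = 44 mm, Ī = 187 477 mm⁴.
Bottom flange (beyond web): 52 × 16, A = 832 mm², x = 44 mm, Ī = 187 477 mm⁴.
Centroid: x̄ = ΣA·x / ΣA = 22.3456 mm.
Transfer each piece to the vertical centroidal axis using Ī + A·d² with d = x − 22.3456:
  web: d = -13.3456 mm → contributes +553 780 mm⁴
  top flange (beyond web): d = 21.6544 mm → contributes +577 615 mm⁴
  bottom flange (beyond web): d = 21.6544 mm → contributes +577 615 mm⁴
Total I = 1 709 010 mm⁴.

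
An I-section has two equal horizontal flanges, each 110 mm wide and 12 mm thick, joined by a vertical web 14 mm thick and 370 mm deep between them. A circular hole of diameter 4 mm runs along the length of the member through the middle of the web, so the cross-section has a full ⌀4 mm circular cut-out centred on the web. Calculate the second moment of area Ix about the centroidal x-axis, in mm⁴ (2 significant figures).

Ix ≈ 1.6 × 10⁸ mm⁴

Split into non-overlapping primitives; take the origin at the lower-left of the bounding box.
Bottom flange: 110 × 12, A = 1 320 mm², y = 6 mm, Ī = 15 840 mm⁴.
Web: 14 × 370, A = 5 180 mm², y = 197 mm, Ī = 59 095 167 mm⁴.
Top flange: 110 × 12, A = 1 320 mm², y = 388 mm, Ī = 15 840 mm⁴.
Hole (subtracted): ⌀4, A = 12.57 mm², y = 197 mm, Ī = 12.57 mm⁴.
By symmetry the centroid is at mid-height, ȳ = 197 mm.
Transfer each piece to the centroidal x-axis using Ī + A·d² with d = y − 197:
  bottom flange: d = -191 mm → contributes +48 170 760 mm⁴
  web: d = 0 mm → contributes +59 095 167 mm⁴
  top flange: d = 191 mm → contributes +48 170 760 mm⁴
  hole: d = 0 mm → contributes −12.57 mm⁴
Total I = 155 436 674 mm⁴.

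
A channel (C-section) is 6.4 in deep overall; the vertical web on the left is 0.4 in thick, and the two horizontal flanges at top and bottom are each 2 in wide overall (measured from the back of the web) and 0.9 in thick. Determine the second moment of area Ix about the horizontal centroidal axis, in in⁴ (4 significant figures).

Decompose the section into non-overlapping parts with the origin at the bottom-left of its bounding rectangle.
Web: 0.4 × 6.4, A = 2.56 in², y = 3.2 in, Ī = 8.73813 in⁴.
Top flange (beyond web): 1.6 × 0.9, A = 1.44 in², y = 5.95 in, Ī = 0.0972 in⁴.
Bottom flange (beyond web): 1.6 × 0.9, A = 1.44 in², y = 0.45 in, Ī = 0.0972 in⁴.
By symmetry the centroid is at mid-height, ȳ = 3.2 in.
Transfer each piece to the horizontal centroidal axis using Ī + A·d² with d = y − 3.2:
  web: d = 0 in → contributes +8.73813 in⁴
  top flange (beyond web): d = 2.75 in → contributes +10.9872 in⁴
  bottom flange (beyond web): d = -2.75 in → contributes +10.9872 in⁴
Total I = 30.7125 in⁴.

Ix ≈ 30.71 in⁴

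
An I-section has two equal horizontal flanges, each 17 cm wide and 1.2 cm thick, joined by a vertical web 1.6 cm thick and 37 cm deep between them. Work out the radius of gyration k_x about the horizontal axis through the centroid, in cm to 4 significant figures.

k_x ≈ 14.71 cm

Decompose the section into non-overlapping parts with the origin at the bottom-left of its bounding rectangle.
Bottom flange: 17 × 1.2, A = 20.4 cm², y = 0.6 cm, Ī = 2.448 cm⁴.
Web: 1.6 × 37, A = 59.2 cm², y = 19.7 cm, Ī = 6753.73 cm⁴.
Top flange: 17 × 1.2, A = 20.4 cm², y = 38.8 cm, Ī = 2.448 cm⁴.
By symmetry the centroid is at mid-height, ȳ = 19.7 cm.
Transfer each piece to the horizontal axis through the centroid using Ī + A·d² with d = y − 19.7:
  bottom flange: d = -19.1 cm → contributes +7444.57 cm⁴
  web: d = 0 cm → contributes +6753.73 cm⁴
  top flange: d = 19.1 cm → contributes +7444.57 cm⁴
Total I = 21642.9 cm⁴.
Radius of gyration: k = √(I/A) = √(21642.9 / 100) = 14.7115 cm.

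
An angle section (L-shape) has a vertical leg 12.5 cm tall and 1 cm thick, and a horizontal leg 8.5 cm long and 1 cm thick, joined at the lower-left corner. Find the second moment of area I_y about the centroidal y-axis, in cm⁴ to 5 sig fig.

I_y ≈ 120.87 cm⁴

Treat the section as a set of non-overlapping primitives; coordinates are from the bounding-box lower-left.
Vertical leg: 1 × 12.5, A = 12.5 cm², x = 0.5 cm, Ī = 1.041667 cm⁴.
Horizontal leg (remainder): 7.5 × 1, A = 7.5 cm², x = 4.75 cm, Ī = 35.15625 cm⁴.
Centroid: x̄ = ΣA·x / ΣA = 2.09375 cm.
Transfer each piece to the centroidal y-axis using Ī + A·d² with d = x − 2.09375:
  vertical leg: d = -1.59375 cm → contributes +32.79215 cm⁴
  horizontal leg (remainder): d = 2.65625 cm → contributes +88.07373 cm⁴
Total I = 120.8659 cm⁴.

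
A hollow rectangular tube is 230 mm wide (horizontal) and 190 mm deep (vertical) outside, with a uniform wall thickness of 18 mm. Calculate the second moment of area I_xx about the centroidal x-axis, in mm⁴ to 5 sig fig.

Treat the section as a set of non-overlapping primitives; coordinates are from the bounding-box lower-left.
Outer rectangle: 230 × 190, A = 43 700 mm², y = 95 mm, Ī = 131 464 167 mm⁴.
Inner void (subtracted): 194 × 154, A = 29 876 mm², y = 95 mm, Ī = 59 044 935 mm⁴.
By symmetry the centroid is at mid-height, ȳ = 95 mm.
All pieces are centred on the centroidal x-axis, so I = ΣĪ (holes subtracted) = 72 419 232 mm⁴.

I_xx ≈ 7.2419 × 10⁷ mm⁴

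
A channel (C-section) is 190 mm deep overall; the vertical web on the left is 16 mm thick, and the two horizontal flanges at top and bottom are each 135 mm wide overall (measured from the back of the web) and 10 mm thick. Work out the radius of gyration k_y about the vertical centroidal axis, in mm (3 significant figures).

Treat the section as a set of non-overlapping primitives; coordinates are from the bounding-box lower-left.
Web: 16 × 190, A = 3 040 mm², x = 8 mm, Ī = 64 853 mm⁴.
Top flange (beyond web): 119 × 10, A = 1 190 mm², x = 75.5 mm, Ī = 1 404 299 mm⁴.
Bottom flange (beyond web): 119 × 10, A = 1 190 mm², x = 75.5 mm, Ī = 1 404 299 mm⁴.
Centroid: x̄ = ΣA·x / ΣA = 37.64 mm.
Transfer each piece to the vertical centroidal axis using Ī + A·d² with d = x − 37.64:
  web: d = -29.64 mm → contributes +2 735 623 mm⁴
  top flange (beyond web): d = 37.86 mm → contributes +3 110 001 mm⁴
  bottom flange (beyond web): d = 37.86 mm → contributes +3 110 001 mm⁴
Total I = 8 955 625 mm⁴.
Radius of gyration: k = √(I/A) = √(8 955 625 / 5 420) = 40.649 mm.

k_y ≈ 40.6 mm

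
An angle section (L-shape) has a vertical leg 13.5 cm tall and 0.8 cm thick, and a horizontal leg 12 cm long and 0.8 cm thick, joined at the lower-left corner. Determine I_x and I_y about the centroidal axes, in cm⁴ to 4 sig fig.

Break the section into simple shapes (no overlaps), measuring from the bottom-left corner of the bounding box.
Vertical leg: 0.8 × 13.5, A = 10.8 cm², y = 6.75 cm, Ī = 164.025 cm⁴.
Horizontal leg (remainder): 11.2 × 0.8, A = 8.96 cm², y = 0.4 cm, Ī = 0.477867 cm⁴.
Centroid: ȳ = ΣA·y / ΣA = 3.87065 cm.
Transfer each piece to the centroidal x-axis using Ī + A·d² with d = y − 3.87065:
  vertical leg: d = 2.87935 cm → contributes +253.564 cm⁴
  horizontal leg (remainder): d = -3.47065 cm → contributes +108.405 cm⁴
Total I = 361.969 cm⁴.
For the y-axis: x̄ = 3.12065 cm.
Repeating about the centroidal y-axis gives I_y = 270.536 cm⁴.

I_x ≈ 362.0 cm⁴, I_y ≈ 270.5 cm⁴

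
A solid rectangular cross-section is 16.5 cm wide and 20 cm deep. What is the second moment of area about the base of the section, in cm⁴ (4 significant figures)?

I_base ≈ 4.400 × 10⁴ cm⁴

The section: 16.5 × 20, A = 330 cm², y = 10 cm, Ī = 11 000 cm⁴.
Transfer it to a horizontal axis along the bottom face using Ī + A·d² with d = y − 0:
  the section: d = 10 cm → contributes +44 000 cm⁴
Total I = 44 000 cm⁴.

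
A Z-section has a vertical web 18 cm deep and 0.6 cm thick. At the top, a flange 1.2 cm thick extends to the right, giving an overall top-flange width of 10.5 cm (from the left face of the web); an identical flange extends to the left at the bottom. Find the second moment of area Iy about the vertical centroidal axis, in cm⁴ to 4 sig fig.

Iy ≈ 849.3 cm⁴

Break the section into simple shapes (no overlaps), measuring from the bottom-left corner of the bounding box.
Web: 0.6 × 18, A = 10.8 cm², x = 10.2 cm, Ī = 0.324 cm⁴.
Top flange (beyond web): 9.9 × 1.2, A = 11.88 cm², x = 15.45 cm, Ī = 97.0299 cm⁴.
Bottom flange (beyond web): 9.9 × 1.2, A = 11.88 cm², x = 4.95 cm, Ī = 97.0299 cm⁴.
Centroid: x̄ = ΣA·x / ΣA = 10.2 cm.
Transfer each piece to the vertical centroidal axis using Ī + A·d² with d = x − 10.2:
  web: d = 0 cm → contributes +0.324 cm⁴
  top flange (beyond web): d = 5.25 cm → contributes +424.472 cm⁴
  bottom flange (beyond web): d = -5.25 cm → contributes +424.472 cm⁴
Total I = 849.269 cm⁴.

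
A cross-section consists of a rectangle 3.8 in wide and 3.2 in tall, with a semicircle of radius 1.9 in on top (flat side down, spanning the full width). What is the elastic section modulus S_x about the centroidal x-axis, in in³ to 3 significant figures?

S_x ≈ 12.5 in³

Treat the section as a set of non-overlapping primitives; coordinates are from the bounding-box lower-left.
Rectangular body: 3.8 × 3.2, A = 12.16 in², y = 1.6 in, Ī = 10.377 in⁴.
Semicircular cap: semicircle r = 1.9, A = 5.6706 in², y = 4.0064 in, Ī = 1.4304 in⁴.
Centroid: ȳ = ΣA·y / ΣA = 2.3653 in.
Transfer each piece to the centroidal x-axis using Ī + A·d² with d = y − 2.3653:
  rectangular body: d = -0.76529 in → contributes +17.498 in⁴
  semicircular cap: d = 1.6411 in → contributes +16.702 in⁴
Total I = 34.201 in⁴.
Extreme fibre distance c = 2.7347 in; S = I/c = 12.506 in³.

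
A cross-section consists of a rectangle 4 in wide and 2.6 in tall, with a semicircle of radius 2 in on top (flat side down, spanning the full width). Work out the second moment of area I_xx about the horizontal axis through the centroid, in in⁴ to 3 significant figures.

Decompose the section into non-overlapping parts with the origin at the bottom-left of its bounding rectangle.
Rectangular body: 4 × 2.6, A = 10.4 in², y = 1.3 in, Ī = 5.8587 in⁴.
Semicircular cap: semicircle r = 2, A = 6.2832 in², y = 3.4488 in, Ī = 1.7561 in⁴.
Centroid: ȳ = ΣA·y / ΣA = 2.1093 in.
Transfer each piece to the horizontal axis through the centroid using Ī + A·d² with d = y − 2.1093:
  rectangular body: d = -0.80929 in → contributes +12.67 in⁴
  semicircular cap: d = 1.3395 in → contributes +13.03 in⁴
Total I = 25.701 in⁴.

I_xx ≈ 25.7 in⁴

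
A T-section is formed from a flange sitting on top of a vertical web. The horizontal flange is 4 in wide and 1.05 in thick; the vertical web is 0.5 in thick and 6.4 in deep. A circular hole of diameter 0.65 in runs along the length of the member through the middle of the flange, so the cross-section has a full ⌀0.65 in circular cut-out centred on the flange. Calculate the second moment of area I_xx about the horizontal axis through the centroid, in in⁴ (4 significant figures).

I_xx ≈ 35.60 in⁴

Break the section into simple shapes (no overlaps), measuring from the bottom-left corner of the bounding box.
Flange: 4 × 1.05, A = 4.2 in², y = 6.925 in, Ī = 0.385875 in⁴.
Web: 0.5 × 6.4, A = 3.2 in², y = 3.2 in, Ī = 10.9227 in⁴.
Hole (subtracted): ⌀0.65, A = 0.331831 in², y = 6.925 in, Ī = 0.00876241 in⁴.
Centroid: ȳ = ΣA·y / ΣA = 5.23857 in.
Transfer each piece to the horizontal axis through the centroid using Ī + A·d² with d = y − 5.23857:
  flange: d = 1.68643 in → contributes +12.3309 in⁴
  web: d = -2.03857 in → contributes +24.2211 in⁴
  hole: d = 1.68643 in → contributes −0.952509 in⁴
Total I = 35.5995 in⁴.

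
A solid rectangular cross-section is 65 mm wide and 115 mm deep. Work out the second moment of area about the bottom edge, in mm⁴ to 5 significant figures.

The section: 65 × 115, A = 7 475 mm², y = 57.5 mm, Ī = 8 238 073 mm⁴.
Transfer it to a horizontal axis along the bottom face using Ī + A·d² with d = y − 0:
  the section: d = 57.5 mm → contributes +32 952 292 mm⁴
Total I = 32 952 292 mm⁴.

I_base ≈ 3.2952 × 10⁷ mm⁴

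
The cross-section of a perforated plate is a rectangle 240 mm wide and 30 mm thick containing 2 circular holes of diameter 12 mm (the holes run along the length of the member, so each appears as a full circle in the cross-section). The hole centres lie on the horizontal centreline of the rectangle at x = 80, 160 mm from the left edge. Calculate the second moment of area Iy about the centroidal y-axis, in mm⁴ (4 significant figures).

Treat the section as a set of non-overlapping primitives; coordinates are from the bounding-box lower-left.
Plate: 240 × 30, A = 7 200 mm², x = 120 mm, Ī = 34 560 000 mm⁴.
Hole 1 (subtracted): ⌀12, A = 113.097 mm², x = 80 mm, Ī = 1017.88 mm⁴.
Hole 2 (subtracted): ⌀12, A = 113.097 mm², x = 160 mm, Ī = 1017.88 mm⁴.
By symmetry the centroid is at mid-width, x̄ = 120 mm.
Transfer each piece to the centroidal y-axis using Ī + A·d² with d = x − 120:
  plate: d = 0 mm → contributes +34 560 000 mm⁴
  hole 1: d = -40 mm → contributes −181 974 mm⁴
  hole 2: d = 40 mm → contributes −181 974 mm⁴
Total I = 34 196 053 mm⁴.

Iy ≈ 3.420 × 10⁷ mm⁴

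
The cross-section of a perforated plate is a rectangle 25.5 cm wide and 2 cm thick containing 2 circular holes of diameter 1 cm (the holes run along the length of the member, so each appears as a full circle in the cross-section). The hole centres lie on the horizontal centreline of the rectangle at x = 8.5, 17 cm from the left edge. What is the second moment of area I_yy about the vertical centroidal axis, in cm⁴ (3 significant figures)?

I_yy ≈ 2740 cm⁴

Split into non-overlapping primitives; take the origin at the lower-left of the bounding box.
Plate: 25.5 × 2, A = 51 cm², x = 12.75 cm, Ī = 2763.6 cm⁴.
Hole 1 (subtracted): ⌀1, A = 0.7854 cm², x = 8.5 cm, Ī = 0.049087 cm⁴.
Hole 2 (subtracted): ⌀1, A = 0.7854 cm², x = 17 cm, Ī = 0.049087 cm⁴.
By symmetry the centroid is at mid-width, x̄ = 12.75 cm.
Transfer each piece to the vertical centroidal axis using Ī + A·d² with d = x − 12.75:
  plate: d = 0 cm → contributes +2763.6 cm⁴
  hole 1: d = -4.25 cm → contributes −14.235 cm⁴
  hole 2: d = 4.25 cm → contributes −14.235 cm⁴
Total I = 2735.1 cm⁴.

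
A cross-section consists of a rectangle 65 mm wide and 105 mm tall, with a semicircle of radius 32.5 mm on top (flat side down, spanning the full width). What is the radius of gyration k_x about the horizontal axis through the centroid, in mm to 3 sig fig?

k_x ≈ 38.0 mm

Treat the section as a set of non-overlapping primitives; coordinates are from the bounding-box lower-left.
Rectangular body: 65 × 105, A = 6 825 mm², y = 52.5 mm, Ī = 6 270 469 mm⁴.
Semicircular cap: semicircle r = 32.5, A = 1659.2 mm², y = 118.79 mm, Ī = 122 452 mm⁴.
Centroid: ȳ = ΣA·y / ΣA = 65.464 mm.
Transfer each piece to the horizontal axis through the centroid using Ī + A·d² with d = y − 65.464:
  rectangular body: d = -12.964 mm → contributes +7 417 565 mm⁴
  semicircular cap: d = 53.329 mm → contributes +4 841 081 mm⁴
Total I = 12 258 646 mm⁴.
Radius of gyration: k = √(I/A) = √(12 258 646 / 8484.2) = 38.012 mm.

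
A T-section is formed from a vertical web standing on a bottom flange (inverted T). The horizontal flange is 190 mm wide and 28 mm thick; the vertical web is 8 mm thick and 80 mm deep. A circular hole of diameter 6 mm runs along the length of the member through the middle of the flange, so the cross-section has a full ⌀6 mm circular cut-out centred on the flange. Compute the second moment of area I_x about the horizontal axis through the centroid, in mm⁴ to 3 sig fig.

Treat the section as a set of non-overlapping primitives; coordinates are from the bounding-box lower-left.
Flange: 190 × 28, A = 5 320 mm², y = 14 mm, Ī = 347 573 mm⁴.
Web: 8 × 80, A = 640 mm², y = 68 mm, Ī = 341 333 mm⁴.
Hole (subtracted): ⌀6, A = 28.274 mm², y = 14 mm, Ī = 63.617 mm⁴.
Centroid: ȳ = ΣA·y / ΣA = 19.826 mm.
Transfer each piece to the horizontal axis through the centroid using Ī + A·d² with d = y − 19.826:
  flange: d = -5.8263 mm → contributes +528 165 mm⁴
  web: d = 48.174 mm → contributes +1 826 585 mm⁴
  hole: d = -5.8263 mm → contributes −1023.4 mm⁴
Total I = 2 353 726 mm⁴.

I_x ≈ 2.35 × 10⁶ mm⁴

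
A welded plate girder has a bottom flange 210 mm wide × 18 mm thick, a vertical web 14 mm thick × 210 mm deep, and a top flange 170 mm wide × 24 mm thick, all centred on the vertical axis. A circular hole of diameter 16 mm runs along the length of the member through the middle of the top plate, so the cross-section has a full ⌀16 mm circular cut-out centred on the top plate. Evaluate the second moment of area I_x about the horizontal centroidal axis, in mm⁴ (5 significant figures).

I_x ≈ 1.1327 × 10⁸ mm⁴

Split into non-overlapping primitives; take the origin at the lower-left of the bounding box.
Bottom plate: 210 × 18, A = 3 780 mm², y = 9 mm, Ī = 102 060 mm⁴.
Web plate: 14 × 210, A = 2 940 mm², y = 123 mm, Ī = 10 804 500 mm⁴.
Top plate: 170 × 24, A = 4 080 mm², y = 240 mm, Ī = 195 840 mm⁴.
Hole (subtracted): ⌀16, A = 201.0619 mm², y = 240 mm, Ī = 3216.991 mm⁴.
Centroid: ȳ = ΣA·y / ΣA = 125.1621 mm.
Transfer each piece to the horizontal centroidal axis using Ī + A·d² with d = y − 125.1621:
  bottom plate: d = -116.1621 mm → contributes +51 107 977 mm⁴
  web plate: d = -2.16208 mm → contributes +10 818 243 mm⁴
  top plate: d = 114.8379 mm → contributes +54 001 851 mm⁴
  hole: d = 114.8379 mm → contributes −2 654 771 mm⁴
Total I = 113 273 301 mm⁴.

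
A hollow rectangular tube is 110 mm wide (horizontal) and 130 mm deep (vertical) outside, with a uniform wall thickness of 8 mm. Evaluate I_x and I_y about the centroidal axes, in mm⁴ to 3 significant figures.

Split into non-overlapping primitives; take the origin at the lower-left of the bounding box.
Outer rectangle: 110 × 130, A = 14 300 mm², y = 65 mm, Ī = 20 139 167 mm⁴.
Inner void (subtracted): 94 × 114, A = 10 716 mm², y = 65 mm, Ī = 11 605 428 mm⁴.
By symmetry the centroid is at mid-height, ȳ = 65 mm.
All pieces are centred on the centroidal x-axis, so I = ΣĪ (holes subtracted) = 8 533 739 mm⁴.
Repeating about the centroidal y-axis gives I_y = 6 528 619 mm⁴.

I_x ≈ 8.53 × 10⁶ mm⁴, I_y ≈ 6.53 × 10⁶ mm⁴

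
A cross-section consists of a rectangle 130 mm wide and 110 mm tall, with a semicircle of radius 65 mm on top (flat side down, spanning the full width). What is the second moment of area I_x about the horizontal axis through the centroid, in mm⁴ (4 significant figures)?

Split into non-overlapping primitives; take the origin at the lower-left of the bounding box.
Rectangular body: 130 × 110, A = 14 300 mm², y = 55 mm, Ī = 14 419 167 mm⁴.
Semicircular cap: semicircle r = 65, A = 6636.61 mm², y = 137.587 mm, Ī = 1 959 230 mm⁴.
Centroid: ȳ = ΣA·y / ΣA = 81.1789 mm.
Transfer each piece to the horizontal axis through the centroid using Ī + A·d² with d = y − 81.1789:
  rectangular body: d = -26.1789 mm → contributes +24 219 440 mm⁴
  semicircular cap: d = 56.408 mm → contributes +23 076 007 mm⁴
Total I = 47 295 447 mm⁴.

I_x ≈ 4.730 × 10⁷ mm⁴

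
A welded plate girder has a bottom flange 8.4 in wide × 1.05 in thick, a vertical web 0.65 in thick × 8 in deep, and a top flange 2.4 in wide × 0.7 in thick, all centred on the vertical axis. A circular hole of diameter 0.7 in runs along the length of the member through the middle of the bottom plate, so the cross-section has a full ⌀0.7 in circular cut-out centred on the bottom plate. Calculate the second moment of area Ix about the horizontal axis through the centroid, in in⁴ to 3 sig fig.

Ix ≈ 171 in⁴

Treat the section as a set of non-overlapping primitives; coordinates are from the bounding-box lower-left.
Bottom plate: 8.4 × 1.05, A = 8.82 in², y = 0.525 in, Ī = 0.81034 in⁴.
Web plate: 0.65 × 8, A = 5.2 in², y = 5.05 in, Ī = 27.733 in⁴.
Top plate: 2.4 × 0.7, A = 1.68 in², y = 9.4 in, Ī = 0.0686 in⁴.
Hole (subtracted): ⌀0.7, A = 0.38485 in², y = 0.525 in, Ī = 0.011786 in⁴.
Centroid: ȳ = ΣA·y / ΣA = 3.0349 in.
Transfer each piece to the horizontal axis through the centroid using Ī + A·d² with d = y − 3.0349:
  bottom plate: d = -2.5099 in → contributes +56.374 in⁴
  web plate: d = 2.0151 in → contributes +48.848 in⁴
  top plate: d = 6.3651 in → contributes +68.132 in⁴
  hole: d = -2.5099 in → contributes −2.4362 in⁴
Total I = 170.92 in⁴.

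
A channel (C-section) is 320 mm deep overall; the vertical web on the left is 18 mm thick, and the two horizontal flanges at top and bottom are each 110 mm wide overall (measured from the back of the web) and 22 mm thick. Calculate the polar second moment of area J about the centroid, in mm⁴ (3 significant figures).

J ≈ 1.49 × 10⁸ mm⁴

Break the section into simple shapes (no overlaps), measuring from the bottom-left corner of the bounding box.
Web: 18 × 320, A = 5 760 mm², y = 160 mm, Ī = 49 152 000 mm⁴.
Top flange (beyond web): 92 × 22, A = 2 024 mm², y = 309 mm, Ī = 81 635 mm⁴.
Bottom flange (beyond web): 92 × 22, A = 2 024 mm², y = 11 mm, Ī = 81 635 mm⁴.
By symmetry the centroid is at mid-height, ȳ = 160 mm.
Transfer each piece to the centroidal x-axis using Ī + A·d² with d = y − 160:
  web: d = 0 mm → contributes +49 152 000 mm⁴
  top flange (beyond web): d = 149 mm → contributes +45 016 459 mm⁴
  bottom flange (beyond web): d = -149 mm → contributes +45 016 459 mm⁴
Total I = 139 184 917 mm⁴.
For the y-axis: x̄ = 31.7 mm.
Repeating about the centroidal y-axis gives I_y = 10 202 018 mm⁴.
Polar second moment: J = I_x + I_y = 149 386 935 mm⁴.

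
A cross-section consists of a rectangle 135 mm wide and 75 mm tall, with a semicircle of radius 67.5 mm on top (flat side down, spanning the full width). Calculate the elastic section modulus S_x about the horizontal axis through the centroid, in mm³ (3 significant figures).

Treat the section as a set of non-overlapping primitives; coordinates are from the bounding-box lower-left.
Rectangular body: 135 × 75, A = 10 125 mm², y = 37.5 mm, Ī = 4 746 094 mm⁴.
Semicircular cap: semicircle r = 67.5, A = 7156.9 mm², y = 103.65 mm, Ī = 2 278 490 mm⁴.
Centroid: ȳ = ΣA·y / ΣA = 64.894 mm.
Transfer each piece to the horizontal axis through the centroid using Ī + A·d² with d = y − 64.894:
  rectangular body: d = -27.394 mm → contributes +12 344 051 mm⁴
  semicircular cap: d = 38.754 mm → contributes +13 027 401 mm⁴
Total I = 25 371 452 mm⁴.
Extreme fibre distance c = 77.606 mm; S = I/c = 326 925 mm³.

S_x ≈ 3.27 × 10⁵ mm³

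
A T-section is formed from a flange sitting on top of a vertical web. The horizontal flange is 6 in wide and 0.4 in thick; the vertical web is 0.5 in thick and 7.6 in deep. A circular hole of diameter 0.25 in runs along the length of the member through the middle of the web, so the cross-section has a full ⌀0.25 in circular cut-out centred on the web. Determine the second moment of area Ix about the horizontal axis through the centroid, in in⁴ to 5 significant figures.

Ix ≈ 41.739 in⁴

Split into non-overlapping primitives; take the origin at the lower-left of the bounding box.
Flange: 6 × 0.4, A = 2.4 in², y = 7.8 in, Ī = 0.032 in⁴.
Web: 0.5 × 7.6, A = 3.8 in², y = 3.8 in, Ī = 18.29067 in⁴.
Hole (subtracted): ⌀0.25, A = 0.04908739 in², y = 3.8 in, Ī = 0.0001917476 in⁴.
Centroid: ȳ = ΣA·y / ΣA = 5.360744 in.
Transfer each piece to the horizontal axis through the centroid using Ī + A·d² with d = y − 5.360744:
  flange: d = 2.439256 in → contributes +14.31193 in⁴
  web: d = -1.560744 in → contributes +27.54717 in⁴
  hole: d = -1.560744 in → contributes −0.1197648 in⁴
Total I = 41.73933 in⁴.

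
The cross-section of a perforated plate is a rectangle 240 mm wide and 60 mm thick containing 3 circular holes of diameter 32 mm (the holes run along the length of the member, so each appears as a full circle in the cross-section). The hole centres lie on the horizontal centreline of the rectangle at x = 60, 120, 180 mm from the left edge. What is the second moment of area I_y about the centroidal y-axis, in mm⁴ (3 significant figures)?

I_y ≈ 6.32 × 10⁷ mm⁴

Decompose the section into non-overlapping parts with the origin at the bottom-left of its bounding rectangle.
Plate: 240 × 60, A = 14 400 mm², x = 120 mm, Ī = 69 120 000 mm⁴.
Hole 1 (subtracted): ⌀32, A = 804.25 mm², x = 60 mm, Ī = 51 472 mm⁴.
Hole 2 (subtracted): ⌀32, A = 804.25 mm², x = 120 mm, Ī = 51 472 mm⁴.
Hole 3 (subtracted): ⌀32, A = 804.25 mm², x = 180 mm, Ī = 51 472 mm⁴.
By symmetry the centroid is at mid-width, x̄ = 120 mm.
Transfer each piece to the centroidal y-axis using Ī + A·d² with d = x − 120:
  plate: d = 0 mm → contributes +69 120 000 mm⁴
  hole 1: d = -60 mm → contributes −2 946 764 mm⁴
  hole 2: d = 0 mm → contributes −51 472 mm⁴
  hole 3: d = 60 mm → contributes −2 946 764 mm⁴
Total I = 63 175 001 mm⁴.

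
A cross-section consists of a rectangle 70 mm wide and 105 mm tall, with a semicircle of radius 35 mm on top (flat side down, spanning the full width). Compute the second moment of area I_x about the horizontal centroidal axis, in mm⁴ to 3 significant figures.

Treat the section as a set of non-overlapping primitives; coordinates are from the bounding-box lower-left.
Rectangular body: 70 × 105, A = 7 350 mm², y = 52.5 mm, Ī = 6 752 813 mm⁴.
Semicircular cap: semicircle r = 35, A = 1924.2 mm², y = 119.85 mm, Ī = 164 704 mm⁴.
Centroid: ȳ = ΣA·y / ΣA = 66.475 mm.
Transfer each piece to the horizontal centroidal axis using Ī + A·d² with d = y − 66.475:
  rectangular body: d = -13.975 mm → contributes +8 188 225 mm⁴
  semicircular cap: d = 53.38 mm → contributes +5 647 576 mm⁴
Total I = 13 835 801 mm⁴.

I_x ≈ 1.38 × 10⁷ mm⁴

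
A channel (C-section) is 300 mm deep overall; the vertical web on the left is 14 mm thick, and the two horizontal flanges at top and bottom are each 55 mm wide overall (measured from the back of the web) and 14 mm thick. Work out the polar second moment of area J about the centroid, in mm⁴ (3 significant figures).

Treat the section as a set of non-overlapping primitives; coordinates are from the bounding-box lower-left.
Web: 14 × 300, A = 4 200 mm², y = 150 mm, Ī = 31 500 000 mm⁴.
Top flange (beyond web): 41 × 14, A = 574 mm², y = 293 mm, Ī = 9375.3 mm⁴.
Bottom flange (beyond web): 41 × 14, A = 574 mm², y = 7 mm, Ī = 9375.3 mm⁴.
By symmetry the centroid is at mid-height, ȳ = 150 mm.
Transfer each piece to the centroidal x-axis using Ī + A·d² with d = y − 150:
  web: d = 0 mm → contributes +31 500 000 mm⁴
  top flange (beyond web): d = 143 mm → contributes +11 747 101 mm⁴
  bottom flange (beyond web): d = -143 mm → contributes +11 747 101 mm⁴
Total I = 54 994 203 mm⁴.
For the y-axis: x̄ = 12.903 mm.
Repeating about the centroidal y-axis gives I_y = 911 228 mm⁴.
Polar second moment: J = I_x + I_y = 55 905 431 mm⁴.

J ≈ 5.59 × 10⁷ mm⁴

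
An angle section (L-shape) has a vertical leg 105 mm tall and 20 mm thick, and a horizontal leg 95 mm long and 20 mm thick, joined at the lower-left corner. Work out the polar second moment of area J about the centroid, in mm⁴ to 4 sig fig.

Decompose the section into non-overlapping parts with the origin at the bottom-left of its bounding rectangle.
Vertical leg: 20 × 105, A = 2 100 mm², y = 52.5 mm, Ī = 1 929 375 mm⁴.
Horizontal leg (remainder): 75 × 20, A = 1 500 mm², y = 10 mm, Ī = 50 000 mm⁴.
Centroid: ȳ = ΣA·y / ΣA = 34.7917 mm.
Transfer each piece to the centroidal x-axis using Ī + A·d² with d = y − 34.7917:
  vertical leg: d = 17.7083 mm → contributes +2 587 904 mm⁴
  horizontal leg (remainder): d = -24.7917 mm → contributes +971 940 mm⁴
Total I = 3 559 844 mm⁴.
For the y-axis: x̄ = 29.7917 mm.
Repeating about the centroidal y-axis gives I_y = 2 747 344 mm⁴.
Polar second moment: J = I_x + I_y = 6 307 188 mm⁴.

J ≈ 6.307 × 10⁶ mm⁴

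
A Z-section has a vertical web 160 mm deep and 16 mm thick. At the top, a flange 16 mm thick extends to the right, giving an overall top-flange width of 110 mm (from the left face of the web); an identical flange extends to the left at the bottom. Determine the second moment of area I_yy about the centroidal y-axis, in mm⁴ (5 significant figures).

Treat the section as a set of non-overlapping primitives; coordinates are from the bounding-box lower-left.
Web: 16 × 160, A = 2 560 mm², x = 102 mm, Ī = 54613.33 mm⁴.
Top flange (beyond web): 94 × 16, A = 1 504 mm², x = 157 mm, Ī = 1 107 445 mm⁴.
Bottom flange (beyond web): 94 × 16, A = 1 504 mm², x = 47 mm, Ī = 1 107 445 mm⁴.
Centroid: x̄ = ΣA·x / ΣA = 102 mm.
Transfer each piece to the centroidal y-axis using Ī + A·d² with d = x − 102:
  web: d = 0 mm → contributes +54613.33 mm⁴
  top flange (beyond web): d = 55 mm → contributes +5 657 045 mm⁴
  bottom flange (beyond web): d = -55 mm → contributes +5 657 045 mm⁴
Total I = 11 368 704 mm⁴.

I_yy ≈ 1.1369 × 10⁷ mm⁴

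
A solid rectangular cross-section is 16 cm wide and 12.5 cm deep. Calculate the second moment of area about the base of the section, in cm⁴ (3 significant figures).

The section: 16 × 12.5, A = 200 cm², y = 6.25 cm, Ī = 2604.2 cm⁴.
Transfer it to a horizontal axis along the bottom face using Ī + A·d² with d = y − 0:
  the section: d = 6.25 cm → contributes +10 417 cm⁴
Total I = 10 417 cm⁴.

I_base ≈ 1.04 × 10⁴ cm⁴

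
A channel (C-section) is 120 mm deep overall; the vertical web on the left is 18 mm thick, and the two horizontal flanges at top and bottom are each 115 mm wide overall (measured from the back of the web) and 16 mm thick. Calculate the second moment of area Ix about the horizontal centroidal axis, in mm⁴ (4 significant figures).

Ix ≈ 1.105 × 10⁷ mm⁴

Break the section into simple shapes (no overlaps), measuring from the bottom-left corner of the bounding box.
Web: 18 × 120, A = 2 160 mm², y = 60 mm, Ī = 2 592 000 mm⁴.
Top flange (beyond web): 97 × 16, A = 1 552 mm², y = 112 mm, Ī = 33109.3 mm⁴.
Bottom flange (beyond web): 97 × 16, A = 1 552 mm², y = 8 mm, Ī = 33109.3 mm⁴.
By symmetry the centroid is at mid-height, ȳ = 60 mm.
Transfer each piece to the horizontal centroidal axis using Ī + A·d² with d = y − 60:
  web: d = 0 mm → contributes +2 592 000 mm⁴
  top flange (beyond web): d = 52 mm → contributes +4 229 717 mm⁴
  bottom flange (beyond web): d = -52 mm → contributes +4 229 717 mm⁴
Total I = 11 051 435 mm⁴.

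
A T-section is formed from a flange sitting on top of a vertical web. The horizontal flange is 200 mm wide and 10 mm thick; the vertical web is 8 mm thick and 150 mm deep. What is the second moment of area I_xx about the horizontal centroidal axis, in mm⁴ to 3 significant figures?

Split into non-overlapping primitives; take the origin at the lower-left of the bounding box.
Flange: 200 × 10, A = 2 000 mm², y = 155 mm, Ī = 16 667 mm⁴.
Web: 8 × 150, A = 1 200 mm², y = 75 mm, Ī = 2 250 000 mm⁴.
Centroid: ȳ = ΣA·y / ΣA = 125 mm.
Transfer each piece to the horizontal centroidal axis using Ī + A·d² with d = y − 125:
  flange: d = 30 mm → contributes +1 816 667 mm⁴
  web: d = -50 mm → contributes +5 250 000 mm⁴
Total I = 7 066 667 mm⁴.

I_xx ≈ 7.07 × 10⁶ mm⁴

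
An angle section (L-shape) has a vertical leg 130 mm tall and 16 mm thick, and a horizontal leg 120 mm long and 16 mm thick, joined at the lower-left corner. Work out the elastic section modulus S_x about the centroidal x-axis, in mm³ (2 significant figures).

Treat the section as a set of non-overlapping primitives; coordinates are from the bounding-box lower-left.
Vertical leg: 16 × 130, A = 2 080 mm², y = 65 mm, Ī = 2 929 333 mm⁴.
Horizontal leg (remainder): 104 × 16, A = 1 664 mm², y = 8 mm, Ī = 35 499 mm⁴.
Centroid: ȳ = ΣA·y / ΣA = 39.67 mm.
Transfer each piece to the centroidal x-axis using Ī + A·d² with d = y − 39.67:
  vertical leg: d = 25.33 mm → contributes +4 264 231 mm⁴
  horizontal leg (remainder): d = -31.67 mm → contributes +1 704 121 mm⁴
Total I = 5 968 352 mm⁴.
Extreme fibre distance c = 90.33 mm; S = I/c = 66 070 mm³.

S_x ≈ 6.6 × 10⁴ mm³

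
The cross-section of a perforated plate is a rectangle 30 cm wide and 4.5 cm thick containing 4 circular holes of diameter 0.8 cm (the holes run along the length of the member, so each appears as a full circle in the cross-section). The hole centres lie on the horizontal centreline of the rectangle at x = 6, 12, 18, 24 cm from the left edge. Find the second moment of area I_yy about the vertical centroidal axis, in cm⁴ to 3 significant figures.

I_yy ≈ 1.00 × 10⁴ cm⁴

Split into non-overlapping primitives; take the origin at the lower-left of the bounding box.
Plate: 30 × 4.5, A = 135 cm², x = 15 cm, Ī = 10 125 cm⁴.
Hole 1 (subtracted): ⌀0.8, A = 0.50265 cm², x = 6 cm, Ī = 0.020106 cm⁴.
Hole 2 (subtracted): ⌀0.8, A = 0.50265 cm², x = 12 cm, Ī = 0.020106 cm⁴.
Hole 3 (subtracted): ⌀0.8, A = 0.50265 cm², x = 18 cm, Ī = 0.020106 cm⁴.
Hole 4 (subtracted): ⌀0.8, A = 0.50265 cm², x = 24 cm, Ī = 0.020106 cm⁴.
By symmetry the centroid is at mid-width, x̄ = 15 cm.
Transfer each piece to the vertical centroidal axis using Ī + A·d² with d = x − 15:
  plate: d = 0 cm → contributes +10 125 cm⁴
  hole 1: d = -9 cm → contributes −40.735 cm⁴
  hole 2: d = -3 cm → contributes −4.544 cm⁴
  hole 3: d = 3 cm → contributes −4.544 cm⁴
  hole 4: d = 9 cm → contributes −40.735 cm⁴
Total I = 10 034 cm⁴.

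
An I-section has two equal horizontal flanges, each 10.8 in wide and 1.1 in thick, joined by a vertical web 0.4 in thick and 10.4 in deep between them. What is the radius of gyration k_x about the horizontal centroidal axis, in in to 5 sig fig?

k_x ≈ 5.4374 in

Treat the section as a set of non-overlapping primitives; coordinates are from the bounding-box lower-left.
Bottom flange: 10.8 × 1.1, A = 11.88 in², y = 0.55 in, Ī = 1.1979 in⁴.
Web: 0.4 × 10.4, A = 4.16 in², y = 6.3 in, Ī = 37.49547 in⁴.
Top flange: 10.8 × 1.1, A = 11.88 in², y = 12.05 in, Ī = 1.1979 in⁴.
By symmetry the centroid is at mid-height, ȳ = 6.3 in.
Transfer each piece to the horizontal centroidal axis using Ī + A·d² with d = y − 6.3:
  bottom flange: d = -5.75 in → contributes +393.9804 in⁴
  web: d = 0 in → contributes +37.49547 in⁴
  top flange: d = 5.75 in → contributes +393.9804 in⁴
Total I = 825.4563 in⁴.
Radius of gyration: k = √(I/A) = √(825.4563 / 27.92) = 5.437376 in.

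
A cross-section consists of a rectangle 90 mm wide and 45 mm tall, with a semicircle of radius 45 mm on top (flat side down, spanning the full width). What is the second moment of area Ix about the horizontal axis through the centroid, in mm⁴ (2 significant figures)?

Ix ≈ 4.2 × 10⁶ mm⁴

Split into non-overlapping primitives; take the origin at the lower-left of the bounding box.
Rectangular body: 90 × 45, A = 4 050 mm², y = 22.5 mm, Ī = 683 438 mm⁴.
Semicircular cap: semicircle r = 45, A = 3 181 mm², y = 64.1 mm, Ī = 450 072 mm⁴.
Centroid: ȳ = ΣA·y / ΣA = 40.8 mm.
Transfer each piece to the horizontal axis through the centroid using Ī + A·d² with d = y − 40.8:
  rectangular body: d = -18.3 mm → contributes +2 039 632 mm⁴
  semicircular cap: d = 23.3 mm → contributes +2 176 832 mm⁴
Total I = 4 216 464 mm⁴.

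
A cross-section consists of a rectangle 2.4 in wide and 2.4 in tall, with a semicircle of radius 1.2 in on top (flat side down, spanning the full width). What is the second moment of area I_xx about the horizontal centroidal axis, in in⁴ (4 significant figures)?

I_xx ≈ 7.738 in⁴

Break the section into simple shapes (no overlaps), measuring from the bottom-left corner of the bounding box.
Rectangular body: 2.4 × 2.4, A = 5.76 in², y = 1.2 in, Ī = 2.7648 in⁴.
Semicircular cap: semicircle r = 1.2, A = 2.26195 in², y = 2.9093 in, Ī = 0.227592 in⁴.
Centroid: ȳ = ΣA·y / ΣA = 1.68197 in.
Transfer each piece to the horizontal centroidal axis using Ī + A·d² with d = y − 1.68197:
  rectangular body: d = -0.48197 in → contributes +4.10282 in⁴
  semicircular cap: d = 1.22733 in → contributes +3.63483 in⁴
Total I = 7.73765 in⁴.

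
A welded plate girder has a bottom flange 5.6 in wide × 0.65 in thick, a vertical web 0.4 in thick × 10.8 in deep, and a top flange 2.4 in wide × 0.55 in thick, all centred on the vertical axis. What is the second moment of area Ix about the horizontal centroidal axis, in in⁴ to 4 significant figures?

Break the section into simple shapes (no overlaps), measuring from the bottom-left corner of the bounding box.
Bottom plate: 5.6 × 0.65, A = 3.64 in², y = 0.325 in, Ī = 0.128158 in⁴.
Web plate: 0.4 × 10.8, A = 4.32 in², y = 6.05 in, Ī = 41.9904 in⁴.
Top plate: 2.4 × 0.55, A = 1.32 in², y = 11.725 in, Ī = 0.033275 in⁴.
Centroid: ȳ = ΣA·y / ΣA = 4.61164 in.
Transfer each piece to the horizontal centroidal axis using Ī + A·d² with d = y − 4.61164:
  bottom plate: d = -4.28664 in → contributes +67.0141 in⁴
  web plate: d = 1.43836 in → contributes +50.928 in⁴
  top plate: d = 7.11336 in → contributes +66.8252 in⁴
Total I = 184.767 in⁴.

Ix ≈ 184.8 in⁴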